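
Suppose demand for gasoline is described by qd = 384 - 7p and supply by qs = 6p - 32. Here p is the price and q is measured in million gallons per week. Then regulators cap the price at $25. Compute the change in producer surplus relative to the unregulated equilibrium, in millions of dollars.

Equilibrium: 384 - 7p = 6p - 32, so 416 = 13p and p* = 32, q* = 160.
Because the ceiling (25) lies below the market-clearing price, it is binding.
At p = 25: qd = 384 - 7·25 = 209 and qs = 6·25 - 32 = 118.
Producer surplus without the control is ½ · (32 - 16/3) · 160 = 6400/3.
With the ceiling, producers sell 118 units at 25, so PS = ½ · (25 - 16/3) · 118 = 3481/3.
Change in producer surplus = 3481/3 - 6400/3 = -973.

-973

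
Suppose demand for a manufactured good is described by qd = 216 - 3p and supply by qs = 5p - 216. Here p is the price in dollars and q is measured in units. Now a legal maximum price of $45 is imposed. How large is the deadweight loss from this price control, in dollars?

540

In a free market, 216 - 3p = 5p - 216 gives the equilibrium p* = 54, q* = 54.
Because the ceiling (45) lies below the market-clearing price, it is binding.
At p = 45: qd = 216 - 3·45 = 81 and qs = 5·45 - 216 = 9.
Quantity traded falls to 9. At q = 9 the demand price is (216 - 9)/3 = 69 and the supply price is (216 + 9)/5 = 45.
Deadweight loss = ½ · (69 - 45) · (54 - 9) = ½ · 24 · 45 = 540.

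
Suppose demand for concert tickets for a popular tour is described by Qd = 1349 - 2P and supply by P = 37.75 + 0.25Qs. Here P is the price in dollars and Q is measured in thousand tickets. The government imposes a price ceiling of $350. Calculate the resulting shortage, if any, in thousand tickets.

0

Rearranging supply gives Qs = 4P - 151. In a free market, 1349 - 2P = 4P - 151 gives the equilibrium P* = 250, Q* = 849.
Since 350 is above P* = 250, the ceiling does not bind and the free-market outcome prevails.
Since the control does not bind, there is no shortage.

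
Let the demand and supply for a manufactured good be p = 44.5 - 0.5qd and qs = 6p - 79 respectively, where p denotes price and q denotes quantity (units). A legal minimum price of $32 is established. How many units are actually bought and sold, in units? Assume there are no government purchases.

Rearranging demand gives qd = 89 - 2p. Setting quantity demanded equal to quantity supplied, 89 - 2p = 6p - 79, gives p* = 21 and q* = 47.
The floor of 32 is above the equilibrium price 21, so it binds.
At p = 32: qd = 89 - 2·32 = 25 and qs = 6·32 - 79 = 113.
The quantity actually transacted is the short side, demand: 25.

25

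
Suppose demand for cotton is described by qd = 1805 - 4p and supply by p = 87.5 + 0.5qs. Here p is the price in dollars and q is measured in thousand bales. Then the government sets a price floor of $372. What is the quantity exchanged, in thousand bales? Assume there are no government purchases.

Rearranging supply gives qs = 2p - 175. Equilibrium: 1805 - 4p = 2p - 175, so 1980 = 6p and p* = 330, q* = 485.
Because the floor (372) lies above the market-clearing price, it is binding.
At p = 372: qd = 1805 - 4·372 = 317 and qs = 2·372 - 175 = 569.
The quantity actually transacted is the short side, demand: 317.

317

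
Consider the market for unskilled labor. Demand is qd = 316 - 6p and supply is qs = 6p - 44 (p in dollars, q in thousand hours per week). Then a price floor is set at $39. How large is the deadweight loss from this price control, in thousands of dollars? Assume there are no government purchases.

In a free market, 316 - 6p = 6p - 44 gives the equilibrium p* = 30, q* = 136.
Since 39 > 30, the floor is binding.
At p = 39: qd = 316 - 6·39 = 82 and qs = 6·39 - 44 = 190.
Quantity traded falls to 82. At q = 82 the demand price is (316 - 82)/6 = 39 and the supply price is (44 + 82)/6 = 21.
Deadweight loss = ½ · (39 - 21) · (136 - 82) = ½ · 18 · 54 = 486.

486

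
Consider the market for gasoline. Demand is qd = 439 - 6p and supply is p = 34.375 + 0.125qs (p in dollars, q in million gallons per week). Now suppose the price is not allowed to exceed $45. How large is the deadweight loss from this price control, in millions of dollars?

Rearranging supply gives qs = 8p - 275. Equilibrium: 439 - 6p = 8p - 275, so 714 = 14p and p* = 51, q* = 133.
The ceiling of 45 is below the equilibrium price 51, so it binds.
At p = 45: qd = 439 - 6·45 = 169 and qs = 8·45 - 275 = 85.
Quantity traded falls to 85. At q = 85 the demand price is (439 - 85)/6 = 59 and the supply price is (275 + 85)/8 = 45.
Deadweight loss = ½ · (59 - 45) · (133 - 85) = ½ · 14 · 48 = 336.

336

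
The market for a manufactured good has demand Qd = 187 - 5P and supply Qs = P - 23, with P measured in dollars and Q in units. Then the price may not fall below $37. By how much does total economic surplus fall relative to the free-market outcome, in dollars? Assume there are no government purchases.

60

Without the control the market clears where 187 - 5P = P - 23, i.e. P* = 35 and Q* = 12.
Since 37 > 35, the floor is binding.
At P = 37: Qd = 187 - 5·37 = 2 and Qs = 37 - 23 = 14.
Quantity traded falls to 2. At Q = 2 the demand price is (187 - 2)/5 = 37 and the supply price is 23 + 2 = 25.
Deadweight loss = ½ · (37 - 25) · (12 - 2) = ½ · 12 · 10 = 60.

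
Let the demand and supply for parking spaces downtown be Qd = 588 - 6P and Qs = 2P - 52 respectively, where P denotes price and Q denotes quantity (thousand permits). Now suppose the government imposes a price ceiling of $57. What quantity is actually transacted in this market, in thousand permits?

62

Equilibrium: 588 - 6P = 2P - 52, so 640 = 8P and P* = 80, Q* = 108.
Because the ceiling (57) lies below the market-clearing price, it is binding.
At P = 57: Qd = 588 - 6·57 = 246 and Qs = 2·57 - 52 = 62.
The quantity actually transacted is the short side, supply: 62.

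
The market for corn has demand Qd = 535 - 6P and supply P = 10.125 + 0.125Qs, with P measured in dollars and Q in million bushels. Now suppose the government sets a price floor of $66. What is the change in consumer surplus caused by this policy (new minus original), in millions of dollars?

-4510

Rearranging supply gives Qs = 8P - 81. Without the control the market clears where 535 - 6P = 8P - 81, i.e. P* = 44 and Q* = 271.
The floor of 66 is above the equilibrium price 44, so it binds.
At P = 66: Qd = 535 - 6·66 = 139 and Qs = 8·66 - 81 = 447.
Consumer surplus without the control is ½ · (535/6 - 44) · 271 = 73441/12.
With the floor, consumers buy 139 units at 66, so CS = ½ · (535/6 - 66) · 139 = 19321/12.
Change in consumer surplus = 19321/12 - 73441/12 = -4510.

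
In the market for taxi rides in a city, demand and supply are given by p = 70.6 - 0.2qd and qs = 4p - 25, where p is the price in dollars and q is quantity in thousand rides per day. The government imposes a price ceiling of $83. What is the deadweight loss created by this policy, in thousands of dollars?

Rearranging demand gives qd = 353 - 5p. Setting quantity demanded equal to quantity supplied, 353 - 5p = 4p - 25, gives p* = 42 and q* = 143.
The ceiling of 83 is above the equilibrium price 42, so it is not binding; the market clears at p* = 42, q* = 143.
Since the control does not bind, no trades are prevented and deadweight loss is zero.

0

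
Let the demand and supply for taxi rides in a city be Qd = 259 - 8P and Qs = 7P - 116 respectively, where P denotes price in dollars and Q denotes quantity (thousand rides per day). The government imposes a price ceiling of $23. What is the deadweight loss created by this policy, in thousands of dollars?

26.25

Equilibrium: 259 - 8P = 7P - 116, so 375 = 15P and P* = 25, Q* = 59.
Because the ceiling (23) lies below the market-clearing price, it is binding.
At P = 23: Qd = 259 - 8·23 = 75 and Qs = 7·23 - 116 = 45.
Quantity traded falls to 45. At Q = 45 the demand price is (259 - 45)/8 = 26.75 and the supply price is (116 + 45)/7 = 23.
Deadweight loss = ½ · (26.75 - 23) · (59 - 45) = ½ · 3.75 · 14 = 26.25.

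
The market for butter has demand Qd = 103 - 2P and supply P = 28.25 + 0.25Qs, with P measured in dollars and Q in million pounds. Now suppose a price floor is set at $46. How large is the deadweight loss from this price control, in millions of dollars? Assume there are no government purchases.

Rearranging supply gives Qs = 4P - 113. Without the control the market clears where 103 - 2P = 4P - 113, i.e. P* = 36 and Q* = 31.
The floor of 46 is above the equilibrium price 36, so it binds.
At P = 46: Qd = 103 - 2·46 = 11 and Qs = 4·46 - 113 = 71.
Quantity traded falls to 11. At Q = 11 the demand price is (103 - 11)/2 = 46 and the supply price is (113 + 11)/4 = 31.
Deadweight loss = ½ · (46 - 31) · (31 - 11) = ½ · 15 · 20 = 150.

150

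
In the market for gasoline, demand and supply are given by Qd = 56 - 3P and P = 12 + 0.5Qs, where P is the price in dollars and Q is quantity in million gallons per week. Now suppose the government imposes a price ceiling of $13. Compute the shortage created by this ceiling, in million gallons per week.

15

Rearranging supply gives Qs = 2P - 24. Setting quantity demanded equal to quantity supplied, 56 - 3P = 2P - 24, gives P* = 16 and Q* = 8.
Since 13 < 16, the ceiling is binding.
At P = 13: Qd = 56 - 3·13 = 17 and Qs = 2·13 - 24 = 2.
Shortage = Qd - Qs = 17 - 2 = 15.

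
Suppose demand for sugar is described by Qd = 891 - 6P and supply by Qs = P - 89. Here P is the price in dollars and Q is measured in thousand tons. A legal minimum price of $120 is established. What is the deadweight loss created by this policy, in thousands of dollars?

In a free market, 891 - 6P = P - 89 gives the equilibrium P* = 140, Q* = 51.
The floor of 120 is below the equilibrium price 140, so it is not binding; the market clears at P* = 140, Q* = 51.
Since the control does not bind, no trades are prevented and deadweight loss is zero.

0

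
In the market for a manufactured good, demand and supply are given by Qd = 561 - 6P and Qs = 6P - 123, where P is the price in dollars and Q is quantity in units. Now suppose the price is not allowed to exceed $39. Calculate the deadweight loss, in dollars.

Setting quantity demanded equal to quantity supplied, 561 - 6P = 6P - 123, gives P* = 57 and Q* = 219.
Since 39 < 57, the ceiling is binding.
At P = 39: Qd = 561 - 6·39 = 327 and Qs = 6·39 - 123 = 111.
Quantity traded falls to 111. At Q = 111 the demand price is (561 - 111)/6 = 75 and the supply price is (123 + 111)/6 = 39.
Deadweight loss = ½ · (75 - 39) · (219 - 111) = ½ · 36 · 108 = 1944.

1944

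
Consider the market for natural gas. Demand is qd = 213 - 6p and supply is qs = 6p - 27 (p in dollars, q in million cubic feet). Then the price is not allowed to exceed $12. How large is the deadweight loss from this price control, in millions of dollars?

Without the control the market clears where 213 - 6p = 6p - 27, i.e. p* = 20 and q* = 93.
The ceiling of 12 is below the equilibrium price 20, so it binds.
At p = 12: qd = 213 - 6·12 = 141 and qs = 6·12 - 27 = 45.
Quantity traded falls to 45. At q = 45 the demand price is (213 - 45)/6 = 28 and the supply price is (27 + 45)/6 = 12.
Deadweight loss = ½ · (28 - 12) · (93 - 45) = ½ · 16 · 48 = 384.

384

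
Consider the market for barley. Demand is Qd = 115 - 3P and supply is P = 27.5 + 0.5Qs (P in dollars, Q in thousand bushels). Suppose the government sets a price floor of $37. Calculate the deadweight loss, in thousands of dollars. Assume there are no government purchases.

33.75

Rearranging supply gives Qs = 2P - 55. In a free market, 115 - 3P = 2P - 55 gives the equilibrium P* = 34, Q* = 13.
Because the floor (37) lies above the market-clearing price, it is binding.
At P = 37: Qd = 115 - 3·37 = 4 and Qs = 2·37 - 55 = 19.
Quantity traded falls to 4. At Q = 4 the demand price is (115 - 4)/3 = 37 and the supply price is (55 + 4)/2 = 29.5.
Deadweight loss = ½ · (37 - 29.5) · (13 - 4) = ½ · 7.5 · 9 = 33.75.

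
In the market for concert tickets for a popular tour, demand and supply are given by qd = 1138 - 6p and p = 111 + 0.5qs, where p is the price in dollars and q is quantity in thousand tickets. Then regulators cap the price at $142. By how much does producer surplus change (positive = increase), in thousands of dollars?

Rearranging supply gives qs = 2p - 222. In a free market, 1138 - 6p = 2p - 222 gives the equilibrium p* = 170, q* = 118.
Since 142 < 170, the ceiling is binding.
At p = 142: qd = 1138 - 6·142 = 286 and qs = 2·142 - 222 = 62.
Producer surplus without the control is ½ · (170 - 111) · 118 = 3481.
With the ceiling, producers sell 62 units at 142, so PS = ½ · (142 - 111) · 62 = 961.
Change in producer surplus = 961 - 3481 = -2520.

-2520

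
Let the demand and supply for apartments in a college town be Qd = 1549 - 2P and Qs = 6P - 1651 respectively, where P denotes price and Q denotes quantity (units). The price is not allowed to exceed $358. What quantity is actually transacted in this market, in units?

Setting quantity demanded equal to quantity supplied, 1549 - 2P = 6P - 1651, gives P* = 400 and Q* = 749.
Because the ceiling (358) lies below the market-clearing price, it is binding.
At P = 358: Qd = 1549 - 2·358 = 833 and Qs = 6·358 - 1651 = 497.
The quantity actually transacted is the short side, supply: 497.

497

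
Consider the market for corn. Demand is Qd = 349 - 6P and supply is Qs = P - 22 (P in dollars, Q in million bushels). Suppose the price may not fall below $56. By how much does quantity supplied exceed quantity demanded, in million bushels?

Equilibrium: 349 - 6P = P - 22, so 371 = 7P and P* = 53, Q* = 31.
Since 56 > 53, the floor is binding.
At P = 56: Qd = 349 - 6·56 = 13 and Qs = 56 - 22 = 34.
Surplus = Qs - Qd = 34 - 13 = 21.

21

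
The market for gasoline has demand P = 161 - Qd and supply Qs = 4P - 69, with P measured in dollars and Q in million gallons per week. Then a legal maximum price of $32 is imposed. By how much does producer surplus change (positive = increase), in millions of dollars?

Rearranging demand gives Qd = 161 - P. Without the control the market clears where 161 - P = 4P - 69, i.e. P* = 46 and Q* = 115.
Because the ceiling (32) lies below the market-clearing price, it is binding.
At P = 32: Qd = 161 - 32 = 129 and Qs = 4·32 - 69 = 59.
Producer surplus without the control is ½ · (46 - 17.25) · 115 = 1653.125.
With the ceiling, producers sell 59 units at 32, so PS = ½ · (32 - 17.25) · 59 = 435.125.
Change in producer surplus = 435.125 - 1653.125 = -1218.

-1218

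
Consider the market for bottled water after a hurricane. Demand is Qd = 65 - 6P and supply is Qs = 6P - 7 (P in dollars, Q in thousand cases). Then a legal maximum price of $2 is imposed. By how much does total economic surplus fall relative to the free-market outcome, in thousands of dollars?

In a free market, 65 - 6P = 6P - 7 gives the equilibrium P* = 6, Q* = 29.
Since 2 < 6, the ceiling is binding.
At P = 2: Qd = 65 - 6·2 = 53 and Qs = 6·2 - 7 = 5.
Quantity traded falls to 5. At Q = 5 the demand price is (65 - 5)/6 = 10 and the supply price is (7 + 5)/6 = 2.
Deadweight loss = ½ · (10 - 2) · (29 - 5) = ½ · 8 · 24 = 96.

96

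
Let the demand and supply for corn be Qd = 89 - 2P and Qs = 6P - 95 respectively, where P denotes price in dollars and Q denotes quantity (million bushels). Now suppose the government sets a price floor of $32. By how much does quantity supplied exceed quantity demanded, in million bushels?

72

In a free market, 89 - 2P = 6P - 95 gives the equilibrium P* = 23, Q* = 43.
Since 32 > 23, the floor is binding.
At P = 32: Qd = 89 - 2·32 = 25 and Qs = 6·32 - 95 = 97.
Surplus = Qs - Qd = 97 - 25 = 72.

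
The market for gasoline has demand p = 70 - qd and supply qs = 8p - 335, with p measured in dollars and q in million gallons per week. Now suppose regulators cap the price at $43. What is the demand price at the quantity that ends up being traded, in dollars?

Rearranging demand gives qd = 70 - p. Without the control the market clears where 70 - p = 8p - 335, i.e. p* = 45 and q* = 25.
The ceiling of 43 is below the equilibrium price 45, so it binds.
At p = 43: qd = 70 - 43 = 27 and qs = 8·43 - 335 = 9.
Only 9 units reach the market. On the demand curve, the marginal buyer's willingness to pay at q = 9 is (70 - 9) = 61.

61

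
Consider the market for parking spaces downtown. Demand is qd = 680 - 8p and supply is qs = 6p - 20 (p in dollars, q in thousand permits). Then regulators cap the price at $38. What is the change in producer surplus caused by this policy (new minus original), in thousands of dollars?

Without the control the market clears where 680 - 8p = 6p - 20, i.e. p* = 50 and q* = 280.
Because the ceiling (38) lies below the market-clearing price, it is binding.
At p = 38: qd = 680 - 8·38 = 376 and qs = 6·38 - 20 = 208.
Producer surplus without the control is ½ · (50 - 10/3) · 280 = 19600/3.
With the ceiling, producers sell 208 units at 38, so PS = ½ · (38 - 10/3) · 208 = 10816/3.
Change in producer surplus = 10816/3 - 19600/3 = -2928.

-2928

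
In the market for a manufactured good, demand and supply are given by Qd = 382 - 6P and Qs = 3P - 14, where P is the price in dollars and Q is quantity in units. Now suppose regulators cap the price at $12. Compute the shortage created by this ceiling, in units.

288

In a free market, 382 - 6P = 3P - 14 gives the equilibrium P* = 44, Q* = 118.
Since 12 < 44, the ceiling is binding.
At P = 12: Qd = 382 - 6·12 = 310 and Qs = 3·12 - 14 = 22.
Shortage = Qd - Qs = 310 - 22 = 288.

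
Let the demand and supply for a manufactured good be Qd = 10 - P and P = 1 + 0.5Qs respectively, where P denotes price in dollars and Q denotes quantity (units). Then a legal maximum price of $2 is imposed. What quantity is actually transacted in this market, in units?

Rearranging supply gives Qs = 2P - 2. In a free market, 10 - P = 2P - 2 gives the equilibrium P* = 4, Q* = 6.
The ceiling of 2 is below the equilibrium price 4, so it binds.
At P = 2: Qd = 10 - 2 = 8 and Qs = 2·2 - 2 = 2.
The quantity actually transacted is the short side, supply: 2.

2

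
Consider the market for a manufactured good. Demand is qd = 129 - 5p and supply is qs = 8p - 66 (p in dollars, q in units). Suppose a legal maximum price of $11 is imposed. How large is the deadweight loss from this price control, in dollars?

Equilibrium: 129 - 5p = 8p - 66, so 195 = 13p and p* = 15, q* = 54.
Because the ceiling (11) lies below the market-clearing price, it is binding.
At p = 11: qd = 129 - 5·11 = 74 and qs = 8·11 - 66 = 22.
Quantity traded falls to 22. At q = 22 the demand price is (129 - 22)/5 = 21.4 and the supply price is (66 + 22)/8 = 11.
Deadweight loss = ½ · (21.4 - 11) · (54 - 22) = ½ · 10.4 · 32 = 166.4.

166.4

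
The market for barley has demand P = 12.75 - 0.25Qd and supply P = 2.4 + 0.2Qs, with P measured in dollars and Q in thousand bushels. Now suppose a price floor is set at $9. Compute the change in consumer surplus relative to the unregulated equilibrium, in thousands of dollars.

Rearranging demand gives Qd = 51 - 4P; rearranging supply gives Qs = 5P - 12. Without the control the market clears where 51 - 4P = 5P - 12, i.e. P* = 7 and Q* = 23.
The floor of 9 is above the equilibrium price 7, so it binds.
At P = 9: Qd = 51 - 4·9 = 15 and Qs = 5·9 - 12 = 33.
Consumer surplus without the control is ½ · (12.75 - 7) · 23 = 66.125.
With the floor, consumers buy 15 units at 9, so CS = ½ · (12.75 - 9) · 15 = 28.125.
Change in consumer surplus = 28.125 - 66.125 = -38.

-38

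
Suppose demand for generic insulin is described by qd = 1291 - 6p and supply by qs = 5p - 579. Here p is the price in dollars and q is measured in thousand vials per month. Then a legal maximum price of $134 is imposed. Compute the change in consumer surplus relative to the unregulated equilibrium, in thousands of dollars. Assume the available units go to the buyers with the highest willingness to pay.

576

Without the control the market clears where 1291 - 6p = 5p - 579, i.e. p* = 170 and q* = 271.
Since 134 < 170, the ceiling is binding.
At p = 134: qd = 1291 - 6·134 = 487 and qs = 5·134 - 579 = 91.
Consumer surplus without the control is ½ · (1291/6 - 170) · 271 = 73441/12.
With the ceiling, 91 units are sold at 134 (assume they go to the highest-value buyers). The demand price at q = 91 is 200, so CS = ½ · [(1291/6 - 134) + (200 - 134)] · 91 = 80353/12.
Change in consumer surplus = 80353/12 - 73441/12 = 576.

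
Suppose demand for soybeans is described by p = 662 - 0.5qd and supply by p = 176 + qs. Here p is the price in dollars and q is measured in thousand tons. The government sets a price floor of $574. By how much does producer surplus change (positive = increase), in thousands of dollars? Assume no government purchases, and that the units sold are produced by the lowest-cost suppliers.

Rearranging demand gives qd = 1324 - 2p; rearranging supply gives qs = p - 176. Without the control the market clears where 1324 - 2p = p - 176, i.e. p* = 500 and q* = 324.
The floor of 574 is above the equilibrium price 500, so it binds.
At p = 574: qd = 1324 - 2·574 = 176 and qs = 574 - 176 = 398.
Producer surplus without the control is ½ · (500 - 176) · 324 = 52488.
With the floor, 176 units are sold at 574. The supply price at q = 176 is 352, so PS = ½ · [(574 - 176) + (574 - 352)] · 176 = 54560.
Change in producer surplus = 54560 - 52488 = 2072.

2072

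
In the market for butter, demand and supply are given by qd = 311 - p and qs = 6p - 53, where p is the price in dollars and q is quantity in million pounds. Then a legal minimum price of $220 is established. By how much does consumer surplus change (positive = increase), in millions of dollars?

-29400

Without the control the market clears where 311 - p = 6p - 53, i.e. p* = 52 and q* = 259.
Because the floor (220) lies above the market-clearing price, it is binding.
At p = 220: qd = 311 - 220 = 91 and qs = 6·220 - 53 = 1267.
Consumer surplus without the control is ½ · (311 - 52) · 259 = 33540.5.
With the floor, consumers buy 91 units at 220, so CS = ½ · (311 - 220) · 91 = 4140.5.
Change in consumer surplus = 4140.5 - 33540.5 = -29400.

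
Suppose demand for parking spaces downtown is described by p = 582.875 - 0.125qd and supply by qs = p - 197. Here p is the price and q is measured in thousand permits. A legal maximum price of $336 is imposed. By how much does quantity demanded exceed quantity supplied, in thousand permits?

Rearranging demand gives qd = 4663 - 8p. Equilibrium: 4663 - 8p = p - 197, so 4860 = 9p and p* = 540, q* = 343.
Because the ceiling (336) lies below the market-clearing price, it is binding.
At p = 336: qd = 4663 - 8·336 = 1975 and qs = 336 - 197 = 139.
Shortage = qd - qs = 1975 - 139 = 1836.

1836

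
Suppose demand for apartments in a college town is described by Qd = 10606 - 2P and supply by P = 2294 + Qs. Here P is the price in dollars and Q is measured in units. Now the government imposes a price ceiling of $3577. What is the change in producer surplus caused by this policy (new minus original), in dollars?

-1188973.5

Rearranging supply gives Qs = P - 2294. In a free market, 10606 - 2P = P - 2294 gives the equilibrium P* = 4300, Q* = 2006.
The ceiling of 3577 is below the equilibrium price 4300, so it binds.
At P = 3577: Qd = 10606 - 2·3577 = 3452 and Qs = 3577 - 2294 = 1283.
Producer surplus without the control is ½ · (4300 - 2294) · 2006 = 2012018.
With the ceiling, producers sell 1283 units at 3577, so PS = ½ · (3577 - 2294) · 1283 = 823044.5.
Change in producer surplus = 823044.5 - 2012018 = -1188973.5.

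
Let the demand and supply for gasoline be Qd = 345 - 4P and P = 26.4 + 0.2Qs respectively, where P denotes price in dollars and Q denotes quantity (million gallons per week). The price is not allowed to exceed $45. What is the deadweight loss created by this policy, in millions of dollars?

Rearranging supply gives Qs = 5P - 132. Equilibrium: 345 - 4P = 5P - 132, so 477 = 9P and P* = 53, Q* = 133.
Because the ceiling (45) lies below the market-clearing price, it is binding.
At P = 45: Qd = 345 - 4·45 = 165 and Qs = 5·45 - 132 = 93.
Quantity traded falls to 93. At Q = 93 the demand price is (345 - 93)/4 = 63 and the supply price is (132 + 93)/5 = 45.
Deadweight loss = ½ · (63 - 45) · (133 - 93) = ½ · 18 · 40 = 360.

360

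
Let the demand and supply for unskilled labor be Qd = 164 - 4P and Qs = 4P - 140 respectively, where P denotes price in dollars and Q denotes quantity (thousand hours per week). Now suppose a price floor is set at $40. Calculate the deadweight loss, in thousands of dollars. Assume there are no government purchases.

Without the control the market clears where 164 - 4P = 4P - 140, i.e. P* = 38 and Q* = 12.
The floor of 40 is above the equilibrium price 38, so it binds.
At P = 40: Qd = 164 - 4·40 = 4 and Qs = 4·40 - 140 = 20.
Quantity traded falls to 4. At Q = 4 the demand price is (164 - 4)/4 = 40 and the supply price is (140 + 4)/4 = 36.
Deadweight loss = ½ · (40 - 36) · (12 - 4) = ½ · 4 · 8 = 16.

16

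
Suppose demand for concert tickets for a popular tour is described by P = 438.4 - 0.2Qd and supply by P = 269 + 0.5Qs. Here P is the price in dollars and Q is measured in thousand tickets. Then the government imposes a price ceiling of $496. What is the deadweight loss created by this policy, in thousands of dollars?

0

Rearranging demand gives Qd = 2192 - 5P; rearranging supply gives Qs = 2P - 538. Setting quantity demanded equal to quantity supplied, 2192 - 5P = 2P - 538, gives P* = 390 and Q* = 242.
Since 496 is above P* = 390, the ceiling does not bind and the free-market outcome prevails.
Since the control does not bind, no trades are prevented and deadweight loss is zero.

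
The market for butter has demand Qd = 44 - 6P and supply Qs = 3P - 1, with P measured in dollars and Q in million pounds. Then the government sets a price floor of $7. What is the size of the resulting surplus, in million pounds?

Setting quantity demanded equal to quantity supplied, 44 - 6P = 3P - 1, gives P* = 5 and Q* = 14.
Since 7 > 5, the floor is binding.
At P = 7: Qd = 44 - 6·7 = 2 and Qs = 3·7 - 1 = 20.
Surplus = Qs - Qd = 20 - 2 = 18.

18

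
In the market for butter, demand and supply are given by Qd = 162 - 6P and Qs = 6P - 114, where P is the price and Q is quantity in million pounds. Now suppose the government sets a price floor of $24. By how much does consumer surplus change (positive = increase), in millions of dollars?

-21

Setting quantity demanded equal to quantity supplied, 162 - 6P = 6P - 114, gives P* = 23 and Q* = 24.
The floor of 24 is above the equilibrium price 23, so it binds.
At P = 24: Qd = 162 - 6·24 = 18 and Qs = 6·24 - 114 = 30.
Consumer surplus without the control is ½ · (27 - 23) · 24 = 48.
With the floor, consumers buy 18 units at 24, so CS = ½ · (27 - 24) · 18 = 27.
Change in consumer surplus = 27 - 48 = -21.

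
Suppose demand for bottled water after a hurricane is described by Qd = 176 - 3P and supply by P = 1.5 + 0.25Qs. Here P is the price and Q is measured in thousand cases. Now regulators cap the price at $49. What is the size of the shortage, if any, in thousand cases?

Rearranging supply gives Qs = 4P - 6. Equilibrium: 176 - 3P = 4P - 6, so 182 = 7P and P* = 26, Q* = 98.
The ceiling of 49 is above the equilibrium price 26, so it is not binding; the market clears at P* = 26, Q* = 98.
Since the control does not bind, there is no shortage.

0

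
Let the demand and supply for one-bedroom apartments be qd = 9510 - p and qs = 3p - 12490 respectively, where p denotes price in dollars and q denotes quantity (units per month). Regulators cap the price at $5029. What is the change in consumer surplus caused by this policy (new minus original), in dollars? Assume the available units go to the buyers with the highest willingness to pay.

Without the control the market clears where 9510 - p = 3p - 12490, i.e. p* = 5500 and q* = 4010.
Since 5029 < 5500, the ceiling is binding.
At p = 5029: qd = 9510 - 5029 = 4481 and qs = 3·5029 - 12490 = 2597.
Consumer surplus without the control is ½ · (9510 - 5500) · 4010 = 8040050.
With the ceiling, 2597 units are sold at 5029 (assume they go to the highest-value buyers). The demand price at q = 2597 is 6913, so CS = ½ · [(9510 - 5029) + (6913 - 5029)] · 2597 = 8264952.5.
Change in consumer surplus = 8264952.5 - 8040050 = 224902.5.

224902.5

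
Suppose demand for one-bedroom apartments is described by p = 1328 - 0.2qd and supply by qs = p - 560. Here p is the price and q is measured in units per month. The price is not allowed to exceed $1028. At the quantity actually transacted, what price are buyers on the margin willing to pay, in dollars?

Rearranging demand gives qd = 6640 - 5p. Without the control the market clears where 6640 - 5p = p - 560, i.e. p* = 1200 and q* = 640.
Since 1028 < 1200, the ceiling is binding.
At p = 1028: qd = 6640 - 5·1028 = 1500 and qs = 1028 - 560 = 468.
Only 468 units reach the market. On the demand curve, the marginal buyer's willingness to pay at q = 468 is (6640 - 468)/5 = 1234.4.

1234.4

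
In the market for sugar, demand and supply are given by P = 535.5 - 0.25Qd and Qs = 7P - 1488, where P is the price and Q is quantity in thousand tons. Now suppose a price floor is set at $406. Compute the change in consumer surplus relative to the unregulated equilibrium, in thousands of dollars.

Rearranging demand gives Qd = 2142 - 4P. Equilibrium: 2142 - 4P = 7P - 1488, so 3630 = 11P and P* = 330, Q* = 822.
The floor of 406 is above the equilibrium price 330, so it binds.
At P = 406: Qd = 2142 - 4·406 = 518 and Qs = 7·406 - 1488 = 1354.
Consumer surplus without the control is ½ · (535.5 - 330) · 822 = 84460.5.
With the floor, consumers buy 518 units at 406, so CS = ½ · (535.5 - 406) · 518 = 33540.5.
Change in consumer surplus = 33540.5 - 84460.5 = -50920.

-50920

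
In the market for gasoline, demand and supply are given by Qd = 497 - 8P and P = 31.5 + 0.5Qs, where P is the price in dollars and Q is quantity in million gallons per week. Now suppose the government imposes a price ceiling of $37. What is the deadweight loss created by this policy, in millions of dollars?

Rearranging supply gives Qs = 2P - 63. Setting quantity demanded equal to quantity supplied, 497 - 8P = 2P - 63, gives P* = 56 and Q* = 49.
Since 37 < 56, the ceiling is binding.
At P = 37: Qd = 497 - 8·37 = 201 and Qs = 2·37 - 63 = 11.
Quantity traded falls to 11. At Q = 11 the demand price is (497 - 11)/8 = 60.75 and the supply price is (63 + 11)/2 = 37.
Deadweight loss = ½ · (60.75 - 37) · (49 - 11) = ½ · 23.75 · 38 = 451.25.

451.25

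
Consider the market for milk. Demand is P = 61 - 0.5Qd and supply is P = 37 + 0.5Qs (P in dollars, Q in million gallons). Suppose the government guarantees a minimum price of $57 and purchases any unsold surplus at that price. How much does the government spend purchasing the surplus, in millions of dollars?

1824

Rearranging demand gives Qd = 122 - 2P; rearranging supply gives Qs = 2P - 74. Without the control the market clears where 122 - 2P = 2P - 74, i.e. P* = 49 and Q* = 24.
Since 57 > 49, the floor is binding.
At P = 57: Qd = 122 - 2·57 = 8 and Qs = 2·57 - 74 = 40.
Surplus = Qs - Qd = 32.
Government expenditure = surplus × support price = 32 × 57 = 1824.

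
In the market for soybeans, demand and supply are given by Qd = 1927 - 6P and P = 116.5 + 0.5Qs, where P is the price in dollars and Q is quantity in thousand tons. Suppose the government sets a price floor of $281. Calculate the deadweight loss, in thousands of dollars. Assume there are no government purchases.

1452

Rearranging supply gives Qs = 2P - 233. Setting quantity demanded equal to quantity supplied, 1927 - 6P = 2P - 233, gives P* = 270 and Q* = 307.
The floor of 281 is above the equilibrium price 270, so it binds.
At P = 281: Qd = 1927 - 6·281 = 241 and Qs = 2·281 - 233 = 329.
Quantity traded falls to 241. At Q = 241 the demand price is (1927 - 241)/6 = 281 and the supply price is (233 + 241)/2 = 237.
Deadweight loss = ½ · (281 - 237) · (307 - 241) = ½ · 44 · 66 = 1452.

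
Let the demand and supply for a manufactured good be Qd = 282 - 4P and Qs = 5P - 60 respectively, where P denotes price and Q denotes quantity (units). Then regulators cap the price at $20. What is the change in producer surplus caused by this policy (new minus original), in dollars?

-1530

Setting quantity demanded equal to quantity supplied, 282 - 4P = 5P - 60, gives P* = 38 and Q* = 130.
The ceiling of 20 is below the equilibrium price 38, so it binds.
At P = 20: Qd = 282 - 4·20 = 202 and Qs = 5·20 - 60 = 40.
Producer surplus without the control is ½ · (38 - 12) · 130 = 1690.
With the ceiling, producers sell 40 units at 20, so PS = ½ · (20 - 12) · 40 = 160.
Change in producer surplus = 160 - 1690 = -1530.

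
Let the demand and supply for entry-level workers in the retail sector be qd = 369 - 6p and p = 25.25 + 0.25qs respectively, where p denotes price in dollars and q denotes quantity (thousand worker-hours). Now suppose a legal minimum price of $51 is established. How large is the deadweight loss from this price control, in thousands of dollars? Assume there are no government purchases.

Rearranging supply gives qs = 4p - 101. Setting quantity demanded equal to quantity supplied, 369 - 6p = 4p - 101, gives p* = 47 and q* = 87.
The floor of 51 is above the equilibrium price 47, so it binds.
At p = 51: qd = 369 - 6·51 = 63 and qs = 4·51 - 101 = 103.
Quantity traded falls to 63. At q = 63 the demand price is (369 - 63)/6 = 51 and the supply price is (101 + 63)/4 = 41.
Deadweight loss = ½ · (51 - 41) · (87 - 63) = ½ · 10 · 24 = 120.

120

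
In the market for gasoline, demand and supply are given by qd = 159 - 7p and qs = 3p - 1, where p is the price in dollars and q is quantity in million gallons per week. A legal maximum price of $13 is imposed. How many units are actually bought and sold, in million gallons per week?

Setting quantity demanded equal to quantity supplied, 159 - 7p = 3p - 1, gives p* = 16 and q* = 47.
The ceiling of 13 is below the equilibrium price 16, so it binds.
At p = 13: qd = 159 - 7·13 = 68 and qs = 3·13 - 1 = 38.
The quantity actually transacted is the short side, supply: 38.

38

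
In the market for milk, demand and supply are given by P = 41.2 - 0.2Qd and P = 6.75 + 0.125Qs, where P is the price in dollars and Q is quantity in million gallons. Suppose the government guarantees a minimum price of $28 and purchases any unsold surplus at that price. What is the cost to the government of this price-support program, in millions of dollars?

Rearranging demand gives Qd = 206 - 5P; rearranging supply gives Qs = 8P - 54. Equilibrium: 206 - 5P = 8P - 54, so 260 = 13P and P* = 20, Q* = 106.
The floor of 28 is above the equilibrium price 20, so it binds.
At P = 28: Qd = 206 - 5·28 = 66 and Qs = 8·28 - 54 = 170.
Surplus = Qs - Qd = 104.
Government expenditure = surplus × support price = 104 × 28 = 2912.

2912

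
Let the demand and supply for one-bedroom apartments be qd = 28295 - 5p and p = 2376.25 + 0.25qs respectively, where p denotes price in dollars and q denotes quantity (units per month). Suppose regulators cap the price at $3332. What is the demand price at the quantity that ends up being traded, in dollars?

4894.4

Rearranging supply gives qs = 4p - 9505. Without the control the market clears where 28295 - 5p = 4p - 9505, i.e. p* = 4200 and q* = 7295.
The ceiling of 3332 is below the equilibrium price 4200, so it binds.
At p = 3332: qd = 28295 - 5·3332 = 11635 and qs = 4·3332 - 9505 = 3823.
Only 3823 units reach the market. On the demand curve, the marginal buyer's willingness to pay at q = 3823 is (28295 - 3823)/5 = 4894.4.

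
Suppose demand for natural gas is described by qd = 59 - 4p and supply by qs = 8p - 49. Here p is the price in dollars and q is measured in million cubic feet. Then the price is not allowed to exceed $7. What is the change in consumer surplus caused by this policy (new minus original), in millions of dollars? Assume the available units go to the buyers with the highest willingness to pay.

-18

Setting quantity demanded equal to quantity supplied, 59 - 4p = 8p - 49, gives p* = 9 and q* = 23.
The ceiling of 7 is below the equilibrium price 9, so it binds.
At p = 7: qd = 59 - 4·7 = 31 and qs = 8·7 - 49 = 7.
Consumer surplus without the control is ½ · (14.75 - 9) · 23 = 66.125.
With the ceiling, 7 units are sold at 7 (assume they go to the highest-value buyers). The demand price at q = 7 is 13, so CS = ½ · [(14.75 - 7) + (13 - 7)] · 7 = 48.125.
Change in consumer surplus = 48.125 - 66.125 = -18.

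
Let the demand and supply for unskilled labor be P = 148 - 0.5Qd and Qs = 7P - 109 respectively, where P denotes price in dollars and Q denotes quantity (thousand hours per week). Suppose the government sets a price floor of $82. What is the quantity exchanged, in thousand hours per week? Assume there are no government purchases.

Rearranging demand gives Qd = 296 - 2P. Without the control the market clears where 296 - 2P = 7P - 109, i.e. P* = 45 and Q* = 206.
The floor of 82 is above the equilibrium price 45, so it binds.
At P = 82: Qd = 296 - 2·82 = 132 and Qs = 7·82 - 109 = 465.
The quantity actually transacted is the short side, demand: 132.

132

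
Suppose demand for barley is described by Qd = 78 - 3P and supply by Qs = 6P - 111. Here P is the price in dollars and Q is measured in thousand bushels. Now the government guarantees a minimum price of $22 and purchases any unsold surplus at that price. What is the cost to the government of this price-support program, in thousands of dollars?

198

Equilibrium: 78 - 3P = 6P - 111, so 189 = 9P and P* = 21, Q* = 15.
The floor of 22 is above the equilibrium price 21, so it binds.
At P = 22: Qd = 78 - 3·22 = 12 and Qs = 6·22 - 111 = 21.
Surplus = Qs - Qd = 9.
Government expenditure = surplus × support price = 9 × 22 = 198.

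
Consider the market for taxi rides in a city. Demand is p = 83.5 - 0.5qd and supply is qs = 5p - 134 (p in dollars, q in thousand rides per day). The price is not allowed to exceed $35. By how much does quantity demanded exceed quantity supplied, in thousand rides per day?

56

Rearranging demand gives qd = 167 - 2p. Without the control the market clears where 167 - 2p = 5p - 134, i.e. p* = 43 and q* = 81.
Since 35 < 43, the ceiling is binding.
At p = 35: qd = 167 - 2·35 = 97 and qs = 5·35 - 134 = 41.
Shortage = qd - qs = 97 - 41 = 56.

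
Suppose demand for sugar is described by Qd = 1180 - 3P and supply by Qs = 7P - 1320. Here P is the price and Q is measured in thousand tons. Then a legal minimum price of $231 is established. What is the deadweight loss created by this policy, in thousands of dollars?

0

Setting quantity demanded equal to quantity supplied, 1180 - 3P = 7P - 1320, gives P* = 250 and Q* = 430.
Since 231 is below P* = 250, the floor does not bind and the free-market outcome prevails.
Since the control does not bind, no trades are prevented and deadweight loss is zero.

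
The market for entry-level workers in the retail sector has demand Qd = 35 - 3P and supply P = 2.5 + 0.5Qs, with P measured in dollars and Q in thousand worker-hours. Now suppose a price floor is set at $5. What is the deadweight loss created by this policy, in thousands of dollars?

0

Rearranging supply gives Qs = 2P - 5. Without the control the market clears where 35 - 3P = 2P - 5, i.e. P* = 8 and Q* = 11.
Since 5 is below P* = 8, the floor does not bind and the free-market outcome prevails.
Since the control does not bind, no trades are prevented and deadweight loss is zero.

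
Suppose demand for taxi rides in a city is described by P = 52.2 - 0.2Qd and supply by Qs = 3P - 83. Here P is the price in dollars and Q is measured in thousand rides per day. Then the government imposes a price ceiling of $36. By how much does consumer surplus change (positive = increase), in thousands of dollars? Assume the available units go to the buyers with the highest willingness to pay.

130.9

Rearranging demand gives Qd = 261 - 5P. Equilibrium: 261 - 5P = 3P - 83, so 344 = 8P and P* = 43, Q* = 46.
Because the ceiling (36) lies below the market-clearing price, it is binding.
At P = 36: Qd = 261 - 5·36 = 81 and Qs = 3·36 - 83 = 25.
Consumer surplus without the control is ½ · (52.2 - 43) · 46 = 211.6.
With the ceiling, 25 units are sold at 36 (assume they go to the highest-value buyers). The demand price at Q = 25 is 47.2, so CS = ½ · [(52.2 - 36) + (47.2 - 36)] · 25 = 342.5.
Change in consumer surplus = 342.5 - 211.6 = 130.9.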